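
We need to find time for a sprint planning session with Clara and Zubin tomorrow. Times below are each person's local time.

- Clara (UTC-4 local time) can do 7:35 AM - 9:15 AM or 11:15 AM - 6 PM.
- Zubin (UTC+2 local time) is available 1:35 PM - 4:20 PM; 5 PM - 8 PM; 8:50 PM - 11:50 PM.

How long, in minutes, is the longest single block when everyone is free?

180

Clara in UTC: 11:35-13:15, 15:15-22:00 (add 4h to convert from UTC-4).
Zubin in UTC: 11:35-14:20, 15:00-18:00, 18:50-21:50 (subtract 2h to convert from UTC+2).
Clara ∩ Zubin: 11:35-13:15, 15:15-18:00, 18:50-21:50.
So the common availability across everyone is 11:35-13:15, 15:15-18:00, 18:50-21:50.
The longest is 18:50-21:50 at 180 minutes.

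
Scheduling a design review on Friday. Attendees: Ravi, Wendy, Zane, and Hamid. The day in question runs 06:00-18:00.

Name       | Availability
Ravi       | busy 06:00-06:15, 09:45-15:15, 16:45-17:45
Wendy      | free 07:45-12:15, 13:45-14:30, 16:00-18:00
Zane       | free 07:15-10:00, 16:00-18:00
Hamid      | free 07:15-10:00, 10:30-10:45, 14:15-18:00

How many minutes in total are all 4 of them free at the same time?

180

Ravi free: 06:15-09:45, 15:15-16:45, 17:45-18:00 (invert busy blocks within the working day).
Wendy free: 07:45-12:15, 13:45-14:30, 16:00-18:00.
Zane free: 07:15-10:00, 16:00-18:00.
Hamid free: 07:15-10:00, 10:30-10:45, 14:15-18:00.
Ravi ∩ Wendy: 07:45-09:45, 16:00-16:45, 17:45-18:00.
Ravi ∩ Wendy ∩ Zane: 07:45-09:45, 16:00-16:45, 17:45-18:00.
Ravi ∩ Wendy ∩ Zane ∩ Hamid: 07:45-09:45, 16:00-16:45, 17:45-18:00.
Those are the intersection windows.
Summing the common windows: 120 + 45 + 15 = 180 minutes.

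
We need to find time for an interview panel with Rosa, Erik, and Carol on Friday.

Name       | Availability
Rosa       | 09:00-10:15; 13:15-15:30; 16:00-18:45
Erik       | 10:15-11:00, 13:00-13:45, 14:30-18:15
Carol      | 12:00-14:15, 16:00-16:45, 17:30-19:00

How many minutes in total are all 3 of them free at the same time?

Rosa ∩ Erik: 13:15-13:45, 14:30-15:30, 16:00-18:15.
Rosa ∩ Erik ∩ Carol: 13:15-13:45, 16:00-16:45, 17:30-18:15.
Summing the common windows: 30 + 45 + 45 = 120 minutes.

120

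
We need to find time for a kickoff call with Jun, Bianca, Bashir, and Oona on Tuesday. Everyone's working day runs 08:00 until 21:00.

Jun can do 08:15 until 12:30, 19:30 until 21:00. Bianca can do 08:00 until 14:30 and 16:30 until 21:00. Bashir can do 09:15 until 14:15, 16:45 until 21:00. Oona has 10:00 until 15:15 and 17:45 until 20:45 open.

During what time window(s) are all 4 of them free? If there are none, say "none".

10:00-12:30, 19:30-20:45

Jun ∩ Bianca: 08:15-12:30, 19:30-21:00.
Jun ∩ Bianca ∩ Bashir: 09:15-12:30, 19:30-21:00.
Jun ∩ Bianca ∩ Bashir ∩ Oona: 10:00-12:30, 19:30-20:45.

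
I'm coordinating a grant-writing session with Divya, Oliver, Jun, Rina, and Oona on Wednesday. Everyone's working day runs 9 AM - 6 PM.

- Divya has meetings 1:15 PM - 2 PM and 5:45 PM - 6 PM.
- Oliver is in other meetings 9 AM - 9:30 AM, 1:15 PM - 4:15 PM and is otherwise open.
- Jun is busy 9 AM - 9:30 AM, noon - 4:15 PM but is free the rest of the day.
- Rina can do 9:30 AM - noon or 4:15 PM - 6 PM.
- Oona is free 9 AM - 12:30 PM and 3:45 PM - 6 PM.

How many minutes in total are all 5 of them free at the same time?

240

Divya free: 09:00-13:15, 14:00-17:45 (invert busy blocks within the working day).
Oliver free: 09:30-13:15, 16:15-18:00 (invert busy blocks within the working day).
Jun free: 09:30-12:00, 16:15-18:00 (invert busy blocks within the working day).
Rina free: 09:30-12:00, 16:15-18:00.
Oona free: 09:00-12:30, 15:45-18:00.
Divya ∩ Oliver: 09:30-13:15, 16:15-17:45.
Divya ∩ Oliver ∩ Jun: 09:30-12:00, 16:15-17:45.
Divya ∩ Oliver ∩ Jun ∩ Rina: 09:30-12:00, 16:15-17:45.
Divya ∩ Oliver ∩ Jun ∩ Rina ∩ Oona: 09:30-12:00, 16:15-17:45.
Those are the intersection windows.
Summing the common windows: 150 + 90 = 240 minutes.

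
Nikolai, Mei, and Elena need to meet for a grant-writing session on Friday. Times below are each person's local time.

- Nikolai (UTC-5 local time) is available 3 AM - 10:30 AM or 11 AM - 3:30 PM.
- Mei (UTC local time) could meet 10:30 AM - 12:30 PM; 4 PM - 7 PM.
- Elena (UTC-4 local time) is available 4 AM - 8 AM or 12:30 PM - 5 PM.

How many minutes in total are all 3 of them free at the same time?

240

Nikolai in UTC: 08:00-15:30, 16:00-20:30 (add 5h to convert from UTC-5).
Mei in UTC: 10:30-12:30, 16:00-19:00.
Elena in UTC: 08:00-12:00, 16:30-21:00 (add 4h to convert from UTC-4).
Nikolai ∩ Mei: 10:30-12:30, 16:00-19:00.
Nikolai ∩ Mei ∩ Elena: 10:30-12:00, 16:30-19:00.
Summing the common windows: 90 + 150 = 240 minutes.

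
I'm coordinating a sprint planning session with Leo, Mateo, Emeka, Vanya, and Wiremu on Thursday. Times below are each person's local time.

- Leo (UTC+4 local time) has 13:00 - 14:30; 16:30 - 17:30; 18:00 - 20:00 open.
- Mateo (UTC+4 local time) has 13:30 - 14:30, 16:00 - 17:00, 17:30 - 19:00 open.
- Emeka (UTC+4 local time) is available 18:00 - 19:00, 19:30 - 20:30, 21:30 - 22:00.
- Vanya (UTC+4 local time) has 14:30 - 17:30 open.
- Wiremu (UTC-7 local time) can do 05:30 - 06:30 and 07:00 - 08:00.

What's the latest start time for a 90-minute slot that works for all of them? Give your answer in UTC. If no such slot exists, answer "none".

Leo in UTC: 09:00-10:30, 12:30-13:30, 14:00-16:00 (subtract 4h to convert from UTC+4).
Mateo in UTC: 09:30-10:30, 12:00-13:00, 13:30-15:00 (subtract 4h to convert from UTC+4).
Emeka in UTC: 14:00-15:00, 15:30-16:30, 17:30-18:00 (subtract 4h to convert from UTC+4).
Vanya in UTC: 10:30-13:30 (subtract 4h to convert from UTC+4).
Wiremu in UTC: 12:30-13:30, 14:00-15:00 (add 7h to convert from UTC-7).
Leo ∩ Mateo: 09:30-10:30, 12:30-13:00, 14:00-15:00.
Leo ∩ Mateo ∩ Emeka: 14:00-15:00.
Leo ∩ Mateo ∩ Emeka ∩ Vanya: ∅.
Leo ∩ Mateo ∩ Emeka ∩ Vanya ∩ Wiremu: ∅.
There is no time when everyone is free.
No common window is at least 90 minutes long.

none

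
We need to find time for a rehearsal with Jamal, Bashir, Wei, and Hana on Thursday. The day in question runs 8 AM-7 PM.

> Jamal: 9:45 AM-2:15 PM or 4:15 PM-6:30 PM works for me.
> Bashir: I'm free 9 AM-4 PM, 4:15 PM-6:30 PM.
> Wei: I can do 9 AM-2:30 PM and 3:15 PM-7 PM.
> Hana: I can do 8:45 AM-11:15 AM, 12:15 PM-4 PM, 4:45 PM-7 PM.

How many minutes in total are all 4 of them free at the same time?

Jamal ∩ Bashir: 09:45-14:15, 16:15-18:30.
Jamal ∩ Bashir ∩ Wei: 09:45-14:15, 16:15-18:30.
Jamal ∩ Bashir ∩ Wei ∩ Hana: 09:45-11:15, 12:15-14:15, 16:45-18:30.
Summing the common windows: 90 + 120 + 105 = 315 minutes.

315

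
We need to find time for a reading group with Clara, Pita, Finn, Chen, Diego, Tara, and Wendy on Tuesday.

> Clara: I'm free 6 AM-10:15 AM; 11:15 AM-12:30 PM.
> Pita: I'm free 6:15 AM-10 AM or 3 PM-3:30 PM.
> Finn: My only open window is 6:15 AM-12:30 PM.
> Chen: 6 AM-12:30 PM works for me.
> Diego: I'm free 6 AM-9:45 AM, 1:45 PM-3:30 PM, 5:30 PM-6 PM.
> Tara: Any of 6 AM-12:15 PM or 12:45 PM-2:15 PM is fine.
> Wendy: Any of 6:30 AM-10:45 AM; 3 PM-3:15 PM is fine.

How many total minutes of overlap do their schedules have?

Clara ∩ Pita: 06:15-10:00.
Clara ∩ Pita ∩ Finn: 06:15-10:00.
Clara ∩ Pita ∩ Finn ∩ Chen: 06:15-10:00.
Clara ∩ Pita ∩ Finn ∩ Chen ∩ Diego: 06:15-09:45.
Clara ∩ Pita ∩ Finn ∩ Chen ∩ Diego ∩ Tara: 06:15-09:45.
Clara ∩ Pita ∩ Finn ∩ Chen ∩ Diego ∩ Tara ∩ Wendy: 06:30-09:45.
Those are the intersection windows.
That's a single block of 195 minutes.

195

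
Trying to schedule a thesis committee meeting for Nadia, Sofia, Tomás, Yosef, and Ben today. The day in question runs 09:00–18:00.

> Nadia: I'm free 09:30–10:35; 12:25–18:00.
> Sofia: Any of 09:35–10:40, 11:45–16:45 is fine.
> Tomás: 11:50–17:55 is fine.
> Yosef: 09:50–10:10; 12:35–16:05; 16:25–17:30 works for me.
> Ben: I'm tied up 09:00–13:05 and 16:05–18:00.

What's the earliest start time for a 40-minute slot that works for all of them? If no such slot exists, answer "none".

Nadia free: 09:30-10:35, 12:25-18:00.
Sofia free: 09:35-10:40, 11:45-16:45.
Tomás free: 11:50-17:55.
Yosef free: 09:50-10:10, 12:35-16:05, 16:25-17:30.
Ben free: 13:05-16:05 (invert busy blocks within the working day).
Nadia ∩ Sofia: 09:35-10:35, 12:25-16:45.
Nadia ∩ Sofia ∩ Tomás: 12:25-16:45.
Nadia ∩ Sofia ∩ Tomás ∩ Yosef: 12:35-16:05, 16:25-16:45.
Nadia ∩ Sofia ∩ Tomás ∩ Yosef ∩ Ben: 13:05-16:05.
The first common window of at least 40 minutes is 13:05-16:05, so the earliest start is 13:05.

13:05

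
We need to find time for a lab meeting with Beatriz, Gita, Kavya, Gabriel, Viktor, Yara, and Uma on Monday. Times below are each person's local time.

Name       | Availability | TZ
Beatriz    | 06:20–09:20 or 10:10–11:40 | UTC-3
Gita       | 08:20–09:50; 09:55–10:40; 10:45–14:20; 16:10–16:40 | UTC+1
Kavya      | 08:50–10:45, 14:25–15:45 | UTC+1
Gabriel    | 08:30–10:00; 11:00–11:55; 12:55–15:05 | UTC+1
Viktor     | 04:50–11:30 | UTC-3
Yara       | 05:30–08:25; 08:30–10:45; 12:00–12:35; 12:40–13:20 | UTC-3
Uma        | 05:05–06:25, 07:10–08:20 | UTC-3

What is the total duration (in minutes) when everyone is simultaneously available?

Beatriz in UTC: 09:20-12:20, 13:10-14:40 (add 3h to convert from UTC-3).
Gita in UTC: 07:20-08:50, 08:55-09:40, 09:45-13:20, 15:10-15:40 (subtract 1h to convert from UTC+1).
Kavya in UTC: 07:50-09:45, 13:25-14:45 (subtract 1h to convert from UTC+1).
Gabriel in UTC: 07:30-09:00, 10:00-10:55, 11:55-14:05 (subtract 1h to convert from UTC+1).
Viktor in UTC: 07:50-14:30 (add 3h to convert from UTC-3).
Yara in UTC: 08:30-11:25, 11:30-13:45, 15:00-15:35, 15:40-16:20 (add 3h to convert from UTC-3).
Uma in UTC: 08:05-09:25, 10:10-11:20 (add 3h to convert from UTC-3).
Beatriz ∩ Gita: 09:20-09:40, 09:45-12:20, 13:10-13:20.
Beatriz ∩ Gita ∩ Kavya: 09:20-09:40.
Beatriz ∩ Gita ∩ Kavya ∩ Gabriel: ∅.
Beatriz ∩ Gita ∩ Kavya ∩ Gabriel ∩ Viktor: ∅.
Beatriz ∩ Gita ∩ Kavya ∩ Gabriel ∩ Viktor ∩ Yara: ∅.
Beatriz ∩ Gita ∩ Kavya ∩ Gabriel ∩ Viktor ∩ Yara ∩ Uma: ∅.
There is no time when everyone is free.
There is no common window, so the total is 0 minutes.

0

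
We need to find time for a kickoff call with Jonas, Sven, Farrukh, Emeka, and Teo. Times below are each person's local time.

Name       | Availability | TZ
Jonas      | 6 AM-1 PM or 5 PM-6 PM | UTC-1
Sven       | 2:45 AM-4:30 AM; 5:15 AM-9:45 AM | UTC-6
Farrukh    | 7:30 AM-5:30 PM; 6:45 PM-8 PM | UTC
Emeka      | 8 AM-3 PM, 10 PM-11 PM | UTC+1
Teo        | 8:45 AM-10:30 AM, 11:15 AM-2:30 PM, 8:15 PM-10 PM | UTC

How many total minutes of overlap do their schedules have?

270

Jonas in UTC: 07:00-14:00, 18:00-19:00 (add 1h to convert from UTC-1).
Sven in UTC: 08:45-10:30, 11:15-15:45 (add 6h to convert from UTC-6).
Farrukh in UTC: 07:30-17:30, 18:45-20:00.
Emeka in UTC: 07:00-14:00, 21:00-22:00 (subtract 1h to convert from UTC+1).
Teo in UTC: 08:45-10:30, 11:15-14:30, 20:15-22:00.
Jonas ∩ Sven: 08:45-10:30, 11:15-14:00.
Jonas ∩ Sven ∩ Farrukh: 08:45-10:30, 11:15-14:00.
Jonas ∩ Sven ∩ Farrukh ∩ Emeka: 08:45-10:30, 11:15-14:00.
Jonas ∩ Sven ∩ Farrukh ∩ Emeka ∩ Teo: 08:45-10:30, 11:15-14:00.
Those are the intersection windows.
Summing the common windows: 105 + 165 = 270 minutes.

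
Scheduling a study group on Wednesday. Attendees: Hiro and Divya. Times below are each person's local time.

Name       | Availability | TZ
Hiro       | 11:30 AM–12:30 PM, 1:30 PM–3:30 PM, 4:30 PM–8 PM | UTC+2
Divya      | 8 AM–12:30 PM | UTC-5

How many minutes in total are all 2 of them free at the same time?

210

Hiro in UTC: 09:30-10:30, 11:30-13:30, 14:30-18:00 (subtract 2h to convert from UTC+2).
Divya in UTC: 13:00-17:30 (add 5h to convert from UTC-5).
Hiro ∩ Divya: 13:00-13:30, 14:30-17:30.
So the common availability across everyone is 13:00-13:30, 14:30-17:30.
Summing the common windows: 30 + 180 = 210 minutes.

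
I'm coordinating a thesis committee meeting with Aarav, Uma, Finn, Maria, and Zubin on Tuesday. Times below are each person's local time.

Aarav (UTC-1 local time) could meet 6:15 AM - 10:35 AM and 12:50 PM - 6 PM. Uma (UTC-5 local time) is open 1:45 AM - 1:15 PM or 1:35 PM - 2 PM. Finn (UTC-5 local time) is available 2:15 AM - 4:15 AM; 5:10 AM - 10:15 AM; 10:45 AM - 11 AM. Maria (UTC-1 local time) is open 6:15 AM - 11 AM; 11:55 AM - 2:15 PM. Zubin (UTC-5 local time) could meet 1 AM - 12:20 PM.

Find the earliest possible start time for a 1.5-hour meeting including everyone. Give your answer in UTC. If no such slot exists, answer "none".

Aarav in UTC: 07:15-11:35, 13:50-19:00 (add 1h to convert from UTC-1).
Uma in UTC: 06:45-18:15, 18:35-19:00 (add 5h to convert from UTC-5).
Finn in UTC: 07:15-09:15, 10:10-15:15, 15:45-16:00 (add 5h to convert from UTC-5).
Maria in UTC: 07:15-12:00, 12:55-15:15 (add 1h to convert from UTC-1).
Zubin in UTC: 06:00-17:20 (add 5h to convert from UTC-5).
Aarav ∩ Uma: 07:15-11:35, 13:50-18:15, 18:35-19:00.
Aarav ∩ Uma ∩ Finn: 07:15-09:15, 10:10-11:35, 13:50-15:15, 15:45-16:00.
Aarav ∩ Uma ∩ Finn ∩ Maria: 07:15-09:15, 10:10-11:35, 13:50-15:15.
Aarav ∩ Uma ∩ Finn ∩ Maria ∩ Zubin: 07:15-09:15, 10:10-11:35, 13:50-15:15.
So the common availability across everyone is 07:15-09:15, 10:10-11:35, 13:50-15:15.
The first common window of at least 90 minutes is 07:15-09:15, so the earliest start is 07:15.

07:15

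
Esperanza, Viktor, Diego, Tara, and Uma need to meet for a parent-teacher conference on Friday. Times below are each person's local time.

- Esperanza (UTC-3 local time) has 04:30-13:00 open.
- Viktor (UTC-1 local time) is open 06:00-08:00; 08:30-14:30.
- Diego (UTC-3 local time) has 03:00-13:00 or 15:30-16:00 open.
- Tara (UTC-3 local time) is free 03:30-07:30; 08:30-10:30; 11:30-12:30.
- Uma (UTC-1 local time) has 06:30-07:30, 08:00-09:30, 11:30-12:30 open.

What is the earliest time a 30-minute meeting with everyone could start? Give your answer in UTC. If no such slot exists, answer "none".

07:30

Esperanza in UTC: 07:30-16:00 (add 3h to convert from UTC-3).
Viktor in UTC: 07:00-09:00, 09:30-15:30 (add 1h to convert from UTC-1).
Diego in UTC: 06:00-16:00, 18:30-19:00 (add 3h to convert from UTC-3).
Tara in UTC: 06:30-10:30, 11:30-13:30, 14:30-15:30 (add 3h to convert from UTC-3).
Uma in UTC: 07:30-08:30, 09:00-10:30, 12:30-13:30 (add 1h to convert from UTC-1).
Esperanza ∩ Viktor: 07:30-09:00, 09:30-15:30.
Esperanza ∩ Viktor ∩ Diego: 07:30-09:00, 09:30-15:30.
Esperanza ∩ Viktor ∩ Diego ∩ Tara: 07:30-09:00, 09:30-10:30, 11:30-13:30, 14:30-15:30.
Esperanza ∩ Viktor ∩ Diego ∩ Tara ∩ Uma: 07:30-08:30, 09:30-10:30, 12:30-13:30.
Those are the intersection windows.
The first common window of at least 30 minutes is 07:30-08:30, so the earliest start is 07:30.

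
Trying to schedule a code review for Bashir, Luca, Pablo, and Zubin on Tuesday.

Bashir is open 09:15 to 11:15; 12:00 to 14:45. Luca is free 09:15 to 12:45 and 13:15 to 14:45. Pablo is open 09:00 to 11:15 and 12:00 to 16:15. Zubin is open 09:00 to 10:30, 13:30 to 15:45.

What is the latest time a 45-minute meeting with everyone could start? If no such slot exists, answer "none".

14:00

Bashir ∩ Luca: 09:15-11:15, 12:00-12:45, 13:15-14:45.
Bashir ∩ Luca ∩ Pablo: 09:15-11:15, 12:00-12:45, 13:15-14:45.
Bashir ∩ Luca ∩ Pablo ∩ Zubin: 09:15-10:30, 13:30-14:45.
Those are the intersection windows.
The last common window of at least 45 minutes is 13:30-14:45; a 45-minute meeting can start as late as 14:00 and still end by 14:45.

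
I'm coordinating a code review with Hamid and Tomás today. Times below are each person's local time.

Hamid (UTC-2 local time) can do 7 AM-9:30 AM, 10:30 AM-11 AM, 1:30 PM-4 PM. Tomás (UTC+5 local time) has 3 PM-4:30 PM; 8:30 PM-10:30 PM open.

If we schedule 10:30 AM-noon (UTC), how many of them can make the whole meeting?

Hamid in UTC: 09:00-11:30, 12:30-13:00, 15:30-18:00 (add 2h to convert from UTC-2).
Tomás in UTC: 10:00-11:30, 15:30-17:30 (subtract 5h to convert from UTC+5).
nobody can make the full 10:30-12:00 slot — that's 0.

0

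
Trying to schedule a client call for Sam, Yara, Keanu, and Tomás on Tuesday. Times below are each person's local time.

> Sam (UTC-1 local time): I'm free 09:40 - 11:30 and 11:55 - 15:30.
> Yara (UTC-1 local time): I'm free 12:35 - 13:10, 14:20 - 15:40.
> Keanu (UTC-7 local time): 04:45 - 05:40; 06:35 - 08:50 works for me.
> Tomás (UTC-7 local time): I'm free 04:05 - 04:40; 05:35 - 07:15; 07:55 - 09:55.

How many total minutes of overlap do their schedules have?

Sam in UTC: 10:40-12:30, 12:55-16:30 (add 1h to convert from UTC-1).
Yara in UTC: 13:35-14:10, 15:20-16:40 (add 1h to convert from UTC-1).
Keanu in UTC: 11:45-12:40, 13:35-15:50 (add 7h to convert from UTC-7).
Tomás in UTC: 11:05-11:40, 12:35-14:15, 14:55-16:55 (add 7h to convert from UTC-7).
Sam ∩ Yara: 13:35-14:10, 15:20-16:30.
Sam ∩ Yara ∩ Keanu: 13:35-14:10, 15:20-15:50.
Sam ∩ Yara ∩ Keanu ∩ Tomás: 13:35-14:10, 15:20-15:50.
Those are the intersection windows.
Summing the common windows: 35 + 30 = 65 minutes.

65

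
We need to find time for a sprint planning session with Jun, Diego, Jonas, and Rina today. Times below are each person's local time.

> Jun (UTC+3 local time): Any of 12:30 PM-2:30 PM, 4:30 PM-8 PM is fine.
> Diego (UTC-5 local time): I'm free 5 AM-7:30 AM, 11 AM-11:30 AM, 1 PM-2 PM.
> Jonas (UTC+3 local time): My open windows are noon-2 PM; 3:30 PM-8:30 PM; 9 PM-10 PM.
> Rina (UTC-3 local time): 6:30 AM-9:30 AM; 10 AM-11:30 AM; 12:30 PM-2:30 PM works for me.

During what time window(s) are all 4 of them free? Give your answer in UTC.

10:00-11:00, 16:00-16:30

Jun in UTC: 09:30-11:30, 13:30-17:00 (subtract 3h to convert from UTC+3).
Diego in UTC: 10:00-12:30, 16:00-16:30, 18:00-19:00 (add 5h to convert from UTC-5).
Jonas in UTC: 09:00-11:00, 12:30-17:30, 18:00-19:00 (subtract 3h to convert from UTC+3).
Rina in UTC: 09:30-12:30, 13:00-14:30, 15:30-17:30 (add 3h to convert from UTC-3).
Jun ∩ Diego: 10:00-11:30, 16:00-16:30.
Jun ∩ Diego ∩ Jonas: 10:00-11:00, 16:00-16:30.
Jun ∩ Diego ∩ Jonas ∩ Rina: 10:00-11:00, 16:00-16:30.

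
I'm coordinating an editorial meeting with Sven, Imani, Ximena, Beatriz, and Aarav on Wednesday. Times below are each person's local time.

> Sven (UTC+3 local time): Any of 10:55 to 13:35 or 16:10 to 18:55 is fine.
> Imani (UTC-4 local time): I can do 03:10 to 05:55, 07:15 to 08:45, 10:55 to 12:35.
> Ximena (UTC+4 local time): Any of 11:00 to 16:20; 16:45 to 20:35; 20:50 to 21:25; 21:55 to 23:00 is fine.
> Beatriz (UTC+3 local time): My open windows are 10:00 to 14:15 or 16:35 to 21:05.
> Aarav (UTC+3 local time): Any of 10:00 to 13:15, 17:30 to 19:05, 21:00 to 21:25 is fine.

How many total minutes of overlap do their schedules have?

180

Sven in UTC: 07:55-10:35, 13:10-15:55 (subtract 3h to convert from UTC+3).
Imani in UTC: 07:10-09:55, 11:15-12:45, 14:55-16:35 (add 4h to convert from UTC-4).
Ximena in UTC: 07:00-12:20, 12:45-16:35, 16:50-17:25, 17:55-19:00 (subtract 4h to convert from UTC+4).
Beatriz in UTC: 07:00-11:15, 13:35-18:05 (subtract 3h to convert from UTC+3).
Aarav in UTC: 07:00-10:15, 14:30-16:05, 18:00-18:25 (subtract 3h to convert from UTC+3).
Sven ∩ Imani: 07:55-09:55, 14:55-15:55.
Sven ∩ Imani ∩ Ximena: 07:55-09:55, 14:55-15:55.
Sven ∩ Imani ∩ Ximena ∩ Beatriz: 07:55-09:55, 14:55-15:55.
Sven ∩ Imani ∩ Ximena ∩ Beatriz ∩ Aarav: 07:55-09:55, 14:55-15:55.
Summing the common windows: 120 + 60 = 180 minutes.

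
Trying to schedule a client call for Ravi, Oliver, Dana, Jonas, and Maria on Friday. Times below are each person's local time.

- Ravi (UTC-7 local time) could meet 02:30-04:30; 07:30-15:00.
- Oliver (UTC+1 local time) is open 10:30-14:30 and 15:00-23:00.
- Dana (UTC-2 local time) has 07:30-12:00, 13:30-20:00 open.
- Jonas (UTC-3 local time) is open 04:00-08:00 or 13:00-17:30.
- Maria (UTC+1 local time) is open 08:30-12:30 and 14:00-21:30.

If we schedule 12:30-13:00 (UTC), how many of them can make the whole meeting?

2

Ravi in UTC: 09:30-11:30, 14:30-22:00 (add 7h to convert from UTC-7).
Oliver in UTC: 09:30-13:30, 14:00-22:00 (subtract 1h to convert from UTC+1).
Dana in UTC: 09:30-14:00, 15:30-22:00 (add 2h to convert from UTC-2).
Jonas in UTC: 07:00-11:00, 16:00-20:30 (add 3h to convert from UTC-3).
Maria in UTC: 07:30-11:30, 13:00-20:30 (subtract 1h to convert from UTC+1).
Oliver and Dana can make the full 12:30-13:00 slot — that's 2.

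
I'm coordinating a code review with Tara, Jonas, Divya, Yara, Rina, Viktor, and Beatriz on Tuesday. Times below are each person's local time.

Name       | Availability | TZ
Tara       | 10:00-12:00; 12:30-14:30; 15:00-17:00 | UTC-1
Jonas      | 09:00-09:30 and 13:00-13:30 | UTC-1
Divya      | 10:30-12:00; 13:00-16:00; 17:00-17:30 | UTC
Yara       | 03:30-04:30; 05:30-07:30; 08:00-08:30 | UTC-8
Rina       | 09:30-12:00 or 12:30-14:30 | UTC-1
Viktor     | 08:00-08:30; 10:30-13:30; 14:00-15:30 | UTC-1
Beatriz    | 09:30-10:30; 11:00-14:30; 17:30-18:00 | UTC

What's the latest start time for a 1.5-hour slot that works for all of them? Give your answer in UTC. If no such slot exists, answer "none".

none

Tara in UTC: 11:00-13:00, 13:30-15:30, 16:00-18:00 (add 1h to convert from UTC-1).
Jonas in UTC: 10:00-10:30, 14:00-14:30 (add 1h to convert from UTC-1).
Divya in UTC: 10:30-12:00, 13:00-16:00, 17:00-17:30.
Yara in UTC: 11:30-12:30, 13:30-15:30, 16:00-16:30 (add 8h to convert from UTC-8).
Rina in UTC: 10:30-13:00, 13:30-15:30 (add 1h to convert from UTC-1).
Viktor in UTC: 09:00-09:30, 11:30-14:30, 15:00-16:30 (add 1h to convert from UTC-1).
Beatriz in UTC: 09:30-10:30, 11:00-14:30, 17:30-18:00.
Tara ∩ Jonas: 14:00-14:30.
Tara ∩ Jonas ∩ Divya: 14:00-14:30.
Tara ∩ Jonas ∩ Divya ∩ Yara: 14:00-14:30.
Tara ∩ Jonas ∩ Divya ∩ Yara ∩ Rina: 14:00-14:30.
Tara ∩ Jonas ∩ Divya ∩ Yara ∩ Rina ∩ Viktor: 14:00-14:30.
Tara ∩ Jonas ∩ Divya ∩ Yara ∩ Rina ∩ Viktor ∩ Beatriz: 14:00-14:30.
No common window is at least 90 minutes long.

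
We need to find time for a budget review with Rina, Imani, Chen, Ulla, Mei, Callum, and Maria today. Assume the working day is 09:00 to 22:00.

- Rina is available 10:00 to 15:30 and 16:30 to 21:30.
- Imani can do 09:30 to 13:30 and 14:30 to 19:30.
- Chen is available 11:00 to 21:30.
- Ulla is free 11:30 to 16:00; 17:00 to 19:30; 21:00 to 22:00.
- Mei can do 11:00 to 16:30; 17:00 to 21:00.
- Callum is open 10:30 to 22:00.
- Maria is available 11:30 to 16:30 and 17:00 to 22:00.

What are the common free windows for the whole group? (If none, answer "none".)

Rina ∩ Imani: 10:00-13:30, 14:30-15:30, 16:30-19:30.
Rina ∩ Imani ∩ Chen: 11:00-13:30, 14:30-15:30, 16:30-19:30.
Rina ∩ Imani ∩ Chen ∩ Ulla: 11:30-13:30, 14:30-15:30, 17:00-19:30.
Rina ∩ Imani ∩ Chen ∩ Ulla ∩ Mei: 11:30-13:30, 14:30-15:30, 17:00-19:30.
Rina ∩ Imani ∩ Chen ∩ Ulla ∩ Mei ∩ Callum: 11:30-13:30, 14:30-15:30, 17:00-19:30.
Rina ∩ Imani ∩ Chen ∩ Ulla ∩ Mei ∩ Callum ∩ Maria: 11:30-13:30, 14:30-15:30, 17:00-19:30.

11:30-13:30, 14:30-15:30, 17:00-19:30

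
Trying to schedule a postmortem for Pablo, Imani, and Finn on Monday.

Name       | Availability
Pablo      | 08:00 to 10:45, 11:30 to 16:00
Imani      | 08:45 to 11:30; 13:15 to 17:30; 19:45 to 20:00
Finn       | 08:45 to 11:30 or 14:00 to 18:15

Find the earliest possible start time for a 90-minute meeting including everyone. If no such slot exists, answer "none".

Pablo ∩ Imani: 08:45-10:45, 13:15-16:00.
Pablo ∩ Imani ∩ Finn: 08:45-10:45, 14:00-16:00.
Those are the intersection windows.
The first common window of at least 90 minutes is 08:45-10:45, so the earliest start is 08:45.

08:45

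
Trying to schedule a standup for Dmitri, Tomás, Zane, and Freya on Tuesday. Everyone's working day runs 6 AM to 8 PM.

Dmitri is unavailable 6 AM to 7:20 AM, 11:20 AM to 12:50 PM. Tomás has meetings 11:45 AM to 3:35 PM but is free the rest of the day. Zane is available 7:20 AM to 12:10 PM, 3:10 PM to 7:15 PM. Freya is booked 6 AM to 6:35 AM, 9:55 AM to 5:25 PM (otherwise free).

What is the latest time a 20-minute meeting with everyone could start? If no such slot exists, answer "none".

18:55

Dmitri free: 07:20-11:20, 12:50-20:00 (invert busy blocks within the working day).
Tomás free: 06:00-11:45, 15:35-20:00 (invert busy blocks within the working day).
Zane free: 07:20-12:10, 15:10-19:15.
Freya free: 06:35-09:55, 17:25-20:00 (invert busy blocks within the working day).
Dmitri ∩ Tomás: 07:20-11:20, 15:35-20:00.
Dmitri ∩ Tomás ∩ Zane: 07:20-11:20, 15:35-19:15.
Dmitri ∩ Tomás ∩ Zane ∩ Freya: 07:20-09:55, 17:25-19:15.
The last common window of at least 20 minutes is 17:25-19:15; a 20-minute meeting can start as late as 18:55 and still end by 19:15.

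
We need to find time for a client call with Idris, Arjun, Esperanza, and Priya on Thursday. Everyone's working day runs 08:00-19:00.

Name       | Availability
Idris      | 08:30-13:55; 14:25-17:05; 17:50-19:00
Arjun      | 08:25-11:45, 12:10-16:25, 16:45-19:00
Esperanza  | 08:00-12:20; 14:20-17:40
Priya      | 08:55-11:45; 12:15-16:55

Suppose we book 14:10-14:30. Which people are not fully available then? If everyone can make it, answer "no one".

Esperanza, Idris

Idris: not fully free for 14:10-14:30. Arjun: free for 14:10-14:30. Esperanza: not fully free for 14:10-14:30. Priya: free for 14:10-14:30.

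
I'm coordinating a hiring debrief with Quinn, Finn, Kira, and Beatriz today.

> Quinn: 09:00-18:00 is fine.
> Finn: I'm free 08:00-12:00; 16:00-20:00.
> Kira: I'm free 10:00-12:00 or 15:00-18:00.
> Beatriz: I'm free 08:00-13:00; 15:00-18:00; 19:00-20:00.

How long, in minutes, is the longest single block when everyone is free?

120

Quinn ∩ Finn: 09:00-12:00, 16:00-18:00.
Quinn ∩ Finn ∩ Kira: 10:00-12:00, 16:00-18:00.
Quinn ∩ Finn ∩ Kira ∩ Beatriz: 10:00-12:00, 16:00-18:00.
Those are the intersection windows.
The longest is 10:00-12:00 at 120 minutes.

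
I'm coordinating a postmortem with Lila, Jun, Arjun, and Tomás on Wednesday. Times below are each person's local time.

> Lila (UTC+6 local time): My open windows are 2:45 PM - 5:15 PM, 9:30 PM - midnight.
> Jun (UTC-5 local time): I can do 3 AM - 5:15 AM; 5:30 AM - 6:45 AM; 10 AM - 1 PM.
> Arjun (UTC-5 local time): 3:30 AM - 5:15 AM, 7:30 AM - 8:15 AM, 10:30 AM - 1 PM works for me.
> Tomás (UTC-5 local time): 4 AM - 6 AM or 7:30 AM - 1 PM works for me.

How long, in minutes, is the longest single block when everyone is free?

Lila in UTC: 08:45-11:15, 15:30-18:00 (subtract 6h to convert from UTC+6).
Jun in UTC: 08:00-10:15, 10:30-11:45, 15:00-18:00 (add 5h to convert from UTC-5).
Arjun in UTC: 08:30-10:15, 12:30-13:15, 15:30-18:00 (add 5h to convert from UTC-5).
Tomás in UTC: 09:00-11:00, 12:30-18:00 (add 5h to convert from UTC-5).
Lila ∩ Jun: 08:45-10:15, 10:30-11:15, 15:30-18:00.
Lila ∩ Jun ∩ Arjun: 08:45-10:15, 15:30-18:00.
Lila ∩ Jun ∩ Arjun ∩ Tomás: 09:00-10:15, 15:30-18:00.
Those are the intersection windows.
The longest is 15:30-18:00 at 150 minutes.

150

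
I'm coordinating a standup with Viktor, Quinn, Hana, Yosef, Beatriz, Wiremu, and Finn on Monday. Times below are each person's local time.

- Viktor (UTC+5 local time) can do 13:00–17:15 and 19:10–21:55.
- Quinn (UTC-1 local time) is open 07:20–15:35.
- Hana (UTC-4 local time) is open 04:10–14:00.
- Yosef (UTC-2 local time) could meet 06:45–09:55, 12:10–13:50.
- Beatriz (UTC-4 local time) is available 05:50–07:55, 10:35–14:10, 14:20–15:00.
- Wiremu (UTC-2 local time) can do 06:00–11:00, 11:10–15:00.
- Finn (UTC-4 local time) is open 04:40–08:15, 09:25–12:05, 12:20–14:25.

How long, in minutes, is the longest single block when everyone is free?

Viktor in UTC: 08:00-12:15, 14:10-16:55 (subtract 5h to convert from UTC+5).
Quinn in UTC: 08:20-16:35 (add 1h to convert from UTC-1).
Hana in UTC: 08:10-18:00 (add 4h to convert from UTC-4).
Yosef in UTC: 08:45-11:55, 14:10-15:50 (add 2h to convert from UTC-2).
Beatriz in UTC: 09:50-11:55, 14:35-18:10, 18:20-19:00 (add 4h to convert from UTC-4).
Wiremu in UTC: 08:00-13:00, 13:10-17:00 (add 2h to convert from UTC-2).
Finn in UTC: 08:40-12:15, 13:25-16:05, 16:20-18:25 (add 4h to convert from UTC-4).
Viktor ∩ Quinn: 08:20-12:15, 14:10-16:35.
Viktor ∩ Quinn ∩ Hana: 08:20-12:15, 14:10-16:35.
Viktor ∩ Quinn ∩ Hana ∩ Yosef: 08:45-11:55, 14:10-15:50.
Viktor ∩ Quinn ∩ Hana ∩ Yosef ∩ Beatriz: 09:50-11:55, 14:35-15:50.
Viktor ∩ Quinn ∩ Hana ∩ Yosef ∩ Beatriz ∩ Wiremu: 09:50-11:55, 14:35-15:50.
Viktor ∩ Quinn ∩ Hana ∩ Yosef ∩ Beatriz ∩ Wiremu ∩ Finn: 09:50-11:55, 14:35-15:50.
So the common availability across everyone is 09:50-11:55, 14:35-15:50.
The longest is 09:50-11:55 at 125 minutes.

125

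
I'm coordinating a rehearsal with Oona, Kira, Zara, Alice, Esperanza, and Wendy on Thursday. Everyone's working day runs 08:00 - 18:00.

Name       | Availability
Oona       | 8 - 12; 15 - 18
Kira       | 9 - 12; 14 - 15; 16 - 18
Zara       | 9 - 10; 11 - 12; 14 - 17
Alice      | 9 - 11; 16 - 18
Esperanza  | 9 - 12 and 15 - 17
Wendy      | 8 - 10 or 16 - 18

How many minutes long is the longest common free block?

60

Oona ∩ Kira: 09:00-12:00, 16:00-18:00.
Oona ∩ Kira ∩ Zara: 09:00-10:00, 11:00-12:00, 16:00-17:00.
Oona ∩ Kira ∩ Zara ∩ Alice: 09:00-10:00, 16:00-17:00.
Oona ∩ Kira ∩ Zara ∩ Alice ∩ Esperanza: 09:00-10:00, 16:00-17:00.
Oona ∩ Kira ∩ Zara ∩ Alice ∩ Esperanza ∩ Wendy: 09:00-10:00, 16:00-17:00.
So the common availability across everyone is 09:00-10:00, 16:00-17:00.
The longest is 09:00-10:00 at 60 minutes.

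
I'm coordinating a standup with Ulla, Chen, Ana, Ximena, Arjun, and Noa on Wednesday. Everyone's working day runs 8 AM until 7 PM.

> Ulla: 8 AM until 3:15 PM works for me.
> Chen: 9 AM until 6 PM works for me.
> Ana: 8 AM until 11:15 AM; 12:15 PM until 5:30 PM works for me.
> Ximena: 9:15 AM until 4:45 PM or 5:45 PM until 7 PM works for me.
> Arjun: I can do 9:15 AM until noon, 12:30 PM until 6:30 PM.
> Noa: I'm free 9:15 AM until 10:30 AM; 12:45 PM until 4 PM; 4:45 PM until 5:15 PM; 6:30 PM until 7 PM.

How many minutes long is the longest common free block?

Ulla ∩ Chen: 09:00-15:15.
Ulla ∩ Chen ∩ Ana: 09:00-11:15, 12:15-15:15.
Ulla ∩ Chen ∩ Ana ∩ Ximena: 09:15-11:15, 12:15-15:15.
Ulla ∩ Chen ∩ Ana ∩ Ximena ∩ Arjun: 09:15-11:15, 12:30-15:15.
Ulla ∩ Chen ∩ Ana ∩ Ximena ∩ Arjun ∩ Noa: 09:15-10:30, 12:45-15:15.
The longest is 12:45-15:15 at 150 minutes.

150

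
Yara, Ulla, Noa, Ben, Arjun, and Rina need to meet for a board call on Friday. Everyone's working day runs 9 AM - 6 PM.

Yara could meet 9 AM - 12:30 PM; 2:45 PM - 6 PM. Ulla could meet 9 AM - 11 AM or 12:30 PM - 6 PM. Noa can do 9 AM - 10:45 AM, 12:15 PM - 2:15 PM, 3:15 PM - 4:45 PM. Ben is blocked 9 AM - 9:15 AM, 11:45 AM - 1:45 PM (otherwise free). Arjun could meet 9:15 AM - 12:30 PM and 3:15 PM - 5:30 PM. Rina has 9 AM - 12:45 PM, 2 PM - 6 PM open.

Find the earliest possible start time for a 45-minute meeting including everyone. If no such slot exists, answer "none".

09:15

Yara free: 09:00-12:30, 14:45-18:00.
Ulla free: 09:00-11:00, 12:30-18:00.
Noa free: 09:00-10:45, 12:15-14:15, 15:15-16:45.
Ben free: 09:15-11:45, 13:45-18:00 (invert busy blocks within the working day).
Arjun free: 09:15-12:30, 15:15-17:30.
Rina free: 09:00-12:45, 14:00-18:00.
Yara ∩ Ulla: 09:00-11:00, 14:45-18:00.
Yara ∩ Ulla ∩ Noa: 09:00-10:45, 15:15-16:45.
Yara ∩ Ulla ∩ Noa ∩ Ben: 09:15-10:45, 15:15-16:45.
Yara ∩ Ulla ∩ Noa ∩ Ben ∩ Arjun: 09:15-10:45, 15:15-16:45.
Yara ∩ Ulla ∩ Noa ∩ Ben ∩ Arjun ∩ Rina: 09:15-10:45, 15:15-16:45.
Those are the intersection windows.
The first common window of at least 45 minutes is 09:15-10:45, so the earliest start is 09:15.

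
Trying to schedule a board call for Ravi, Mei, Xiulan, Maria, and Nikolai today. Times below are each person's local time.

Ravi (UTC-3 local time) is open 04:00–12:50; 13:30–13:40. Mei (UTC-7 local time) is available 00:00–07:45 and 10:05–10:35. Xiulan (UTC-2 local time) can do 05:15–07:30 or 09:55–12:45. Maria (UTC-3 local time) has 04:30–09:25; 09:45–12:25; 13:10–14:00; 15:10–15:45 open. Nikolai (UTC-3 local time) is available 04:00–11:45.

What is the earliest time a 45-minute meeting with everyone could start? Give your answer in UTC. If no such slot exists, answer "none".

Ravi in UTC: 07:00-15:50, 16:30-16:40 (add 3h to convert from UTC-3).
Mei in UTC: 07:00-14:45, 17:05-17:35 (add 7h to convert from UTC-7).
Xiulan in UTC: 07:15-09:30, 11:55-14:45 (add 2h to convert from UTC-2).
Maria in UTC: 07:30-12:25, 12:45-15:25, 16:10-17:00, 18:10-18:45 (add 3h to convert from UTC-3).
Nikolai in UTC: 07:00-14:45 (add 3h to convert from UTC-3).
Ravi ∩ Mei: 07:00-14:45.
Ravi ∩ Mei ∩ Xiulan: 07:15-09:30, 11:55-14:45.
Ravi ∩ Mei ∩ Xiulan ∩ Maria: 07:30-09:30, 11:55-12:25, 12:45-14:45.
Ravi ∩ Mei ∩ Xiulan ∩ Maria ∩ Nikolai: 07:30-09:30, 11:55-12:25, 12:45-14:45.
So the common availability across everyone is 07:30-09:30, 11:55-12:25, 12:45-14:45.
The first common window of at least 45 minutes is 07:30-09:30, so the earliest start is 07:30.

07:30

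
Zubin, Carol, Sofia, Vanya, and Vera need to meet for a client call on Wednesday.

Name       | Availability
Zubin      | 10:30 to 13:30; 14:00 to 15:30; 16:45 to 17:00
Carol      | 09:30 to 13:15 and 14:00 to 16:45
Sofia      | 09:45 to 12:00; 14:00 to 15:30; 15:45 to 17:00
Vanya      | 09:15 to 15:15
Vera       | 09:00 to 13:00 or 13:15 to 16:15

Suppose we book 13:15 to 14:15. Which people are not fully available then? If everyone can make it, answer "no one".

Zubin: not fully free for 13:15-14:15. Carol: not fully free for 13:15-14:15. Sofia: not fully free for 13:15-14:15. Vanya: free for 13:15-14:15. Vera: free for 13:15-14:15.

Carol, Sofia, Zubin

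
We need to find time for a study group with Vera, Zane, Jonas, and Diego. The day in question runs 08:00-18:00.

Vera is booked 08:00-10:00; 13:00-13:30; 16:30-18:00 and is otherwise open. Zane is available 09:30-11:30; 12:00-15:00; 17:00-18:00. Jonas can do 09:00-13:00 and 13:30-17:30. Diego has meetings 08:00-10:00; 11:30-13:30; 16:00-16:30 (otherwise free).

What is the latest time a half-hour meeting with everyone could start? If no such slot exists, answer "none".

Vera free: 10:00-13:00, 13:30-16:30 (invert busy blocks within the working day).
Zane free: 09:30-11:30, 12:00-15:00, 17:00-18:00.
Jonas free: 09:00-13:00, 13:30-17:30.
Diego free: 10:00-11:30, 13:30-16:00, 16:30-18:00 (invert busy blocks within the working day).
Vera ∩ Zane: 10:00-11:30, 12:00-13:00, 13:30-15:00.
Vera ∩ Zane ∩ Jonas: 10:00-11:30, 12:00-13:00, 13:30-15:00.
Vera ∩ Zane ∩ Jonas ∩ Diego: 10:00-11:30, 13:30-15:00.
Those are the intersection windows.
The last common window of at least 30 minutes is 13:30-15:00; a 30-minute meeting can start as late as 14:30 and still end by 15:00.

14:30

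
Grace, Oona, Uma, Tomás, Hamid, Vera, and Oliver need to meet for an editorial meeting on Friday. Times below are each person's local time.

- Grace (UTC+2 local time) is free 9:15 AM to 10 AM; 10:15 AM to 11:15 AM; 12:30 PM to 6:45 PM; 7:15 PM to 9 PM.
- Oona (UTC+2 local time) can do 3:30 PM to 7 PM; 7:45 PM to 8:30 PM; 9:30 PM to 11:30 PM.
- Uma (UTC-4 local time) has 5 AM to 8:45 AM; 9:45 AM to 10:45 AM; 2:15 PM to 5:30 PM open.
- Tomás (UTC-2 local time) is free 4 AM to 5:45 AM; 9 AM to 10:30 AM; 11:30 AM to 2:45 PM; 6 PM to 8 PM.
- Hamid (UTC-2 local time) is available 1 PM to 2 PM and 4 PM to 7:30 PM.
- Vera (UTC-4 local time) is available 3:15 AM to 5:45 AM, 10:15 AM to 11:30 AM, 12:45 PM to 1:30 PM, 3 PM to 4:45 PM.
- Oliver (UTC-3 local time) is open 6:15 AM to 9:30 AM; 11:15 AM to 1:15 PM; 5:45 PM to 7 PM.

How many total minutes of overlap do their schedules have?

Grace in UTC: 07:15-08:00, 08:15-09:15, 10:30-16:45, 17:15-19:00 (subtract 2h to convert from UTC+2).
Oona in UTC: 13:30-17:00, 17:45-18:30, 19:30-21:30 (subtract 2h to convert from UTC+2).
Uma in UTC: 09:00-12:45, 13:45-14:45, 18:15-21:30 (add 4h to convert from UTC-4).
Tomás in UTC: 06:00-07:45, 11:00-12:30, 13:30-16:45, 20:00-22:00 (add 2h to convert from UTC-2).
Hamid in UTC: 15:00-16:00, 18:00-21:30 (add 2h to convert from UTC-2).
Vera in UTC: 07:15-09:45, 14:15-15:30, 16:45-17:30, 19:00-20:45 (add 4h to convert from UTC-4).
Oliver in UTC: 09:15-12:30, 14:15-16:15, 20:45-22:00 (add 3h to convert from UTC-3).
Grace ∩ Oona: 13:30-16:45, 17:45-18:30.
Grace ∩ Oona ∩ Uma: 13:45-14:45, 18:15-18:30.
Grace ∩ Oona ∩ Uma ∩ Tomás: 13:45-14:45.
Grace ∩ Oona ∩ Uma ∩ Tomás ∩ Hamid: ∅.
Grace ∩ Oona ∩ Uma ∩ Tomás ∩ Hamid ∩ Vera: ∅.
Grace ∩ Oona ∩ Uma ∩ Tomás ∩ Hamid ∩ Vera ∩ Oliver: ∅.
There is no time when everyone is free.
There is no common window, so the total is 0 minutes.

0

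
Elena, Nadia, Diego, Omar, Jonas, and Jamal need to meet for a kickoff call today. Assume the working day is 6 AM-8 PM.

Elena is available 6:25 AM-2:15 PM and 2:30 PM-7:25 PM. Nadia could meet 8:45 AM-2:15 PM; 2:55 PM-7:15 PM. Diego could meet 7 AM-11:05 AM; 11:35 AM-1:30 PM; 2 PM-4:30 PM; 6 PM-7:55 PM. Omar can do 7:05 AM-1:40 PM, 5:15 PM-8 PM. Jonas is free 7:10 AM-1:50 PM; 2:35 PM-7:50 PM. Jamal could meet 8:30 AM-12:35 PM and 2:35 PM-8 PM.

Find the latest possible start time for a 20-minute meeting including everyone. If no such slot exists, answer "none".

Elena ∩ Nadia: 08:45-14:15, 14:55-19:15.
Elena ∩ Nadia ∩ Diego: 08:45-11:05, 11:35-13:30, 14:00-14:15, 14:55-16:30, 18:00-19:15.
Elena ∩ Nadia ∩ Diego ∩ Omar: 08:45-11:05, 11:35-13:30, 18:00-19:15.
Elena ∩ Nadia ∩ Diego ∩ Omar ∩ Jonas: 08:45-11:05, 11:35-13:30, 18:00-19:15.
Elena ∩ Nadia ∩ Diego ∩ Omar ∩ Jonas ∩ Jamal: 08:45-11:05, 11:35-12:35, 18:00-19:15.
The last common window of at least 20 minutes is 18:00-19:15; a 20-minute meeting can start as late as 18:55 and still end by 19:15.

18:55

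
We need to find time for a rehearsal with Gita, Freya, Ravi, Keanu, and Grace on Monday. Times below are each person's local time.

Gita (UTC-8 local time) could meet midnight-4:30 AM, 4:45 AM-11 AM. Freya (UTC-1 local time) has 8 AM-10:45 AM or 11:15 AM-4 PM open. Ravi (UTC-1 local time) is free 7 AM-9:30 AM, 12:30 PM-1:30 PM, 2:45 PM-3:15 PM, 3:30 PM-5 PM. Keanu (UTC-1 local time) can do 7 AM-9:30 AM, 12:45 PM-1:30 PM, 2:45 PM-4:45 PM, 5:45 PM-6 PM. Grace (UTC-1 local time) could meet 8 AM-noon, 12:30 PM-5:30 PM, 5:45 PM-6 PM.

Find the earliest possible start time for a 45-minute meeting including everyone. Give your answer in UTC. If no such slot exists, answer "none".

Gita in UTC: 08:00-12:30, 12:45-19:00 (add 8h to convert from UTC-8).
Freya in UTC: 09:00-11:45, 12:15-17:00 (add 1h to convert from UTC-1).
Ravi in UTC: 08:00-10:30, 13:30-14:30, 15:45-16:15, 16:30-18:00 (add 1h to convert from UTC-1).
Keanu in UTC: 08:00-10:30, 13:45-14:30, 15:45-17:45, 18:45-19:00 (add 1h to convert from UTC-1).
Grace in UTC: 09:00-13:00, 13:30-18:30, 18:45-19:00 (add 1h to convert from UTC-1).
Gita ∩ Freya: 09:00-11:45, 12:15-12:30, 12:45-17:00.
Gita ∩ Freya ∩ Ravi: 09:00-10:30, 13:30-14:30, 15:45-16:15, 16:30-17:00.
Gita ∩ Freya ∩ Ravi ∩ Keanu: 09:00-10:30, 13:45-14:30, 15:45-16:15, 16:30-17:00.
Gita ∩ Freya ∩ Ravi ∩ Keanu ∩ Grace: 09:00-10:30, 13:45-14:30, 15:45-16:15, 16:30-17:00.
The first common window of at least 45 minutes is 09:00-10:30, so the earliest start is 09:00.

09:00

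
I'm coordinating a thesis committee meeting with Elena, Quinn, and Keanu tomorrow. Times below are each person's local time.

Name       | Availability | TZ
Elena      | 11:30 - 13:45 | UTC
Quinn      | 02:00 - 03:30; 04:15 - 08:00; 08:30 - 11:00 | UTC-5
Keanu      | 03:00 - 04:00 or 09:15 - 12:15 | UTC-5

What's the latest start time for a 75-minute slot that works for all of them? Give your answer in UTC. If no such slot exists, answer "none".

Elena in UTC: 11:30-13:45.
Quinn in UTC: 07:00-08:30, 09:15-13:00, 13:30-16:00 (add 5h to convert from UTC-5).
Keanu in UTC: 08:00-09:00, 14:15-17:15 (add 5h to convert from UTC-5).
Elena ∩ Quinn: 11:30-13:00, 13:30-13:45.
Elena ∩ Quinn ∩ Keanu: ∅.
There is no time when everyone is free.
No common window is at least 75 minutes long.

none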